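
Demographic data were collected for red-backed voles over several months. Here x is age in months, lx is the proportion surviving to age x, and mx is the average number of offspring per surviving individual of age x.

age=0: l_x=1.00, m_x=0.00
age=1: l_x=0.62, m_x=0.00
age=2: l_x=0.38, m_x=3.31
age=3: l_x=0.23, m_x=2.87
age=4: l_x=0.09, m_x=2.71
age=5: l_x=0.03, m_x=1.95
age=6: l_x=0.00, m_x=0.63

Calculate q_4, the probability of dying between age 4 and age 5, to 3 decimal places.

q_4 = (l_4 − l_5) / l_4 = (0.09 − 0.03) / 0.09
     = 0.06 / 0.09 = 0.666667… → 0.667

0.667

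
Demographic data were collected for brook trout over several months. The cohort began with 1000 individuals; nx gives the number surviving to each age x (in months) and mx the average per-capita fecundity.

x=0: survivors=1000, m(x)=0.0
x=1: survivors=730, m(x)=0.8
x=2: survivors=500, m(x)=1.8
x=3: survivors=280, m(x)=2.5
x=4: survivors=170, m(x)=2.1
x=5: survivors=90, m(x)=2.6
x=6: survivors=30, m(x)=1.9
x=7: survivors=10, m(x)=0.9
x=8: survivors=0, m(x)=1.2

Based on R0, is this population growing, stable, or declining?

growing

lx = nx/n0 = nx/1000: 1, 0.73, 0.5, 0.28, 0.17, 0.09, 0.03, 0.01, 0
R0 = Σ lx·mx = 0 + 0.584 + 0.9 + 0.7 + 0.357 + 0.234 + 0.057 + 0.009 + 0 = 2.841
R0 > 1, so the population is growing.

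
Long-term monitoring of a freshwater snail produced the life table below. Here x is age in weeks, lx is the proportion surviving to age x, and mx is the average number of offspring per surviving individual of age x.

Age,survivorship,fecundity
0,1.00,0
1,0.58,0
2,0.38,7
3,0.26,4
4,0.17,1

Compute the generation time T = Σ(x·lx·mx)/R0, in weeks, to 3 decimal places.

2.357

lx·mx: 0, 0, 2.66, 1.04, 0.17 → R0 = 3.87
x·lx·mx: 0, 0, 5.32, 3.12, 0.68 → Σ = 9.12
T = 9.12 / 3.87 = 2.356589… → 2.357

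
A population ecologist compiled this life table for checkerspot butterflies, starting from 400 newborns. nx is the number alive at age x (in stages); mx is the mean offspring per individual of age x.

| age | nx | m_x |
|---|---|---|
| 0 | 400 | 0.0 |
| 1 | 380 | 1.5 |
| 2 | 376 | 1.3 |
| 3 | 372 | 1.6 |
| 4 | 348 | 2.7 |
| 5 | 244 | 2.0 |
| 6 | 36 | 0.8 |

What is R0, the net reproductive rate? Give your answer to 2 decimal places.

7.78

lx = nx/n0 = nx/400: 1, 0.95, 0.94, 0.93, 0.87, 0.61, 0.09
lx·mx by age: 0, 1.425, 1.222, 1.488, 2.349, 1.22, 0.072
R0 = Σ lx·mx = 7.776 → 7.78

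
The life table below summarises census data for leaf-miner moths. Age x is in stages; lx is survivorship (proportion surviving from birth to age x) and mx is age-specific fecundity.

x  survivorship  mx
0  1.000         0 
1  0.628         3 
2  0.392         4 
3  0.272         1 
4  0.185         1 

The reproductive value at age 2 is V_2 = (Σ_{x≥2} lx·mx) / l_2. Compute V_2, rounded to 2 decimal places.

5.17

lx·mx for x ≥ 2: 1.568, 0.272, 0.185 → sum = 2.025
V_2 = 2.025 / l_2 = 2.025 / 0.392 = 5.165816… → 5.17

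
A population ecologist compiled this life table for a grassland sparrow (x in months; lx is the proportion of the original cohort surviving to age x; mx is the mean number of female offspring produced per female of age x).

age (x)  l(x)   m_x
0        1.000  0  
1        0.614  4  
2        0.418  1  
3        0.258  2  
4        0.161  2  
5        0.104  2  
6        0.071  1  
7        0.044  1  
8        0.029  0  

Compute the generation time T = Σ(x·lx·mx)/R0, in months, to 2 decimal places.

1.96

lx·mx: 0, 2.456, 0.418, 0.516, 0.322, 0.208, 0.071, 0.044, 0 → R0 = 4.035
x·lx·mx: 0, 2.456, 0.836, 1.548, 1.288, 1.04, 0.426, 0.308, 0 → Σ = 7.902
T = 7.902 / 4.035 = 1.958364… → 1.96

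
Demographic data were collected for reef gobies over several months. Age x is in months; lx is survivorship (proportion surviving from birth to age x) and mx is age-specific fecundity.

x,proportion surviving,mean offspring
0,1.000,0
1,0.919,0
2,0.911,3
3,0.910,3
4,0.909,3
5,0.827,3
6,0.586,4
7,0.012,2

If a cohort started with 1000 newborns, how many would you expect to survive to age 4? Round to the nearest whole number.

909

Expected survivors = N0 · l_4 = 1000 × 0.909 = 909 → 909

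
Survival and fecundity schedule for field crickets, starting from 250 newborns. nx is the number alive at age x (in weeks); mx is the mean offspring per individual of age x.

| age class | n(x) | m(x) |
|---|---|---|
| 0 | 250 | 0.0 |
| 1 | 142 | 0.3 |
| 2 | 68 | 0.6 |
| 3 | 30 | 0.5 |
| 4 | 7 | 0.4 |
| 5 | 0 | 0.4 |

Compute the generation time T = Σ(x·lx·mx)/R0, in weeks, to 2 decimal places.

1.78

lx = nx/n0 = nx/250: 1, 0.568, 0.272, 0.12, 0.028, 0
lx·mx: 0, 0.1704, 0.1632, 0.06, 0.0112, 0 → R0 = 0.4048
x·lx·mx: 0, 0.1704, 0.3264, 0.18, 0.0448, 0 → Σ = 0.7216
T = 0.7216 / 0.4048 = 1.782609… → 1.78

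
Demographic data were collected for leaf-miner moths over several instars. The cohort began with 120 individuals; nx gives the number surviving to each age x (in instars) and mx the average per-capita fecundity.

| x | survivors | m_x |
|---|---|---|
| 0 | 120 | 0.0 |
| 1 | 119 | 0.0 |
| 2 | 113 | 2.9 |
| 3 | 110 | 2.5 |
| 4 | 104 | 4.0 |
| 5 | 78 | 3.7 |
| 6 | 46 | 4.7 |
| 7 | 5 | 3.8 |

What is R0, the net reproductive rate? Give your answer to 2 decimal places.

lx = nx/n0 = nx/120: 1, 0.99167…, 0.94167…, 0.91667…, 0.86667…, 0.65, 0.38333…, 0.04167…
lx·mx by age: 0, 0, 2.730833…, 2.291667…, 3.466667…, 2.405, 1.801667…, 0.158333…
R0 = Σ lx·mx = 12.854167… → 12.85

12.85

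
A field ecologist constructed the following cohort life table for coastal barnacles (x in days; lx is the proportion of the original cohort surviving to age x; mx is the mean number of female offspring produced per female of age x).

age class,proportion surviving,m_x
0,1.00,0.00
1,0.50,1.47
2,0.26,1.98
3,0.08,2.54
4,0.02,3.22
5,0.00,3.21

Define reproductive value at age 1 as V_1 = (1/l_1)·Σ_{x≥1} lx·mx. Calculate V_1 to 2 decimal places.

3.03

lx·mx for x ≥ 1: 0.735, 0.5148, 0.2032, 0.0644, 0 → sum = 1.5174
V_1 = 1.5174 / l_1 = 1.5174 / 0.5 = 3.0348 → 3.03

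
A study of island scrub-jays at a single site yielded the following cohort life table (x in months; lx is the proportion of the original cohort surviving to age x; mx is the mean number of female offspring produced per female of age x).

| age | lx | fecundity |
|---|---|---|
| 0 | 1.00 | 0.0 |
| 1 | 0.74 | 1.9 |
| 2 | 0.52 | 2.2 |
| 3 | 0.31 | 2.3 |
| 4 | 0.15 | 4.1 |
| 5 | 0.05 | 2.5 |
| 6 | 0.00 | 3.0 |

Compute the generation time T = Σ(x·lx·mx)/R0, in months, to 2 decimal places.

2.23

lx·mx: 0, 1.406, 1.144, 0.713, 0.615, 0.125, 0 → R0 = 4.003
x·lx·mx: 0, 1.406, 2.288, 2.139, 2.46, 0.625, 0 → Σ = 8.918
T = 8.918 / 4.003 = 2.227829… → 2.23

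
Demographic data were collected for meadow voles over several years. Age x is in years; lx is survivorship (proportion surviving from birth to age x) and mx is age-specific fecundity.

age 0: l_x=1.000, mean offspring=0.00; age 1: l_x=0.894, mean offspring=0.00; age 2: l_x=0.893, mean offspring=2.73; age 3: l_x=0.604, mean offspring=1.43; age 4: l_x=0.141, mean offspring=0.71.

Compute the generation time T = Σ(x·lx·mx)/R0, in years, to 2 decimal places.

lx·mx: 0, 0, 2.43789, 0.86372, 0.10011 → R0 = 3.40172
x·lx·mx: 0, 0, 4.87578, 2.59116, 0.40044 → Σ = 7.86738
T = 7.86738 / 3.40172 = 2.312765… → 2.31

2.31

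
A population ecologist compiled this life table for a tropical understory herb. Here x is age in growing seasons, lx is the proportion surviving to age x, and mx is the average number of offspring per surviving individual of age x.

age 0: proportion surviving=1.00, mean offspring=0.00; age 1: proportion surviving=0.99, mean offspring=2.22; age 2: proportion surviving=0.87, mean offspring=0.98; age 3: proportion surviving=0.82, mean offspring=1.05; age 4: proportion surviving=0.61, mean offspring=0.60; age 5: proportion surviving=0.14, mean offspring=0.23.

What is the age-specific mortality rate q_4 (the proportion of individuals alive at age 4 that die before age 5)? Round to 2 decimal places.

0.77

q_4 = (l_4 − l_5) / l_4 = (0.61 − 0.14) / 0.61
     = 0.47 / 0.61 = 0.770492… → 0.77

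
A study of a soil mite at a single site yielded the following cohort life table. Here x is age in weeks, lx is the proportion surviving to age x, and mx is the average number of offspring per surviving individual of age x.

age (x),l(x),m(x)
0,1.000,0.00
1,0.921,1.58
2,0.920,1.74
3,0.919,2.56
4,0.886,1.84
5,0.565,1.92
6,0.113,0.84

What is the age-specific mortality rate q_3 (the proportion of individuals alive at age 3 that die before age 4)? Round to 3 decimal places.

q_3 = (l_3 − l_4) / l_3 = (0.919 − 0.886) / 0.919
     = 0.033 / 0.919 = 0.035909… → 0.036

0.036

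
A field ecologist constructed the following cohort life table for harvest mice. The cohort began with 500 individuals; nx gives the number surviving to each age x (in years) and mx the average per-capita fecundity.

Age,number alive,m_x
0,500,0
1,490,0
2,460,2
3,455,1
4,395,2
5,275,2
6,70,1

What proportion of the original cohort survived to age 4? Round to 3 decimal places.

0.790

l_4 = n_4/n_0 = 395/500 = 0.79 → 0.790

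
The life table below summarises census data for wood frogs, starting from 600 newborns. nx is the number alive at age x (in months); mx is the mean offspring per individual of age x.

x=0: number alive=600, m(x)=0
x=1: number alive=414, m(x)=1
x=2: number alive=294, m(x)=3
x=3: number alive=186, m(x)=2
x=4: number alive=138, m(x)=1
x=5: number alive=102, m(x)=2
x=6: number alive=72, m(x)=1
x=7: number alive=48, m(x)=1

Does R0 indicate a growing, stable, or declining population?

growing

lx = nx/n0 = nx/600: 1, 0.69, 0.49, 0.31, 0.23, 0.17, 0.12, 0.08
R0 = Σ lx·mx = 0 + 0.69 + 1.47 + 0.62 + 0.23 + 0.34 + 0.12 + 0.08 = 3.55
R0 > 1, so the population is growing.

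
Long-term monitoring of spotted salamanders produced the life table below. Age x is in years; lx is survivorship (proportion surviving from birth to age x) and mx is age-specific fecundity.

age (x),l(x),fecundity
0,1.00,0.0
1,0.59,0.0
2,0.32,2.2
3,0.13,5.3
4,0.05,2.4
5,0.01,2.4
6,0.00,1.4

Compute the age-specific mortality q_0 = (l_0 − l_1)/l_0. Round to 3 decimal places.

0.410

q_0 = (l_0 − l_1) / l_0 = (1 − 0.59) / 1
     = 0.41 / 1 = 0.41 → 0.410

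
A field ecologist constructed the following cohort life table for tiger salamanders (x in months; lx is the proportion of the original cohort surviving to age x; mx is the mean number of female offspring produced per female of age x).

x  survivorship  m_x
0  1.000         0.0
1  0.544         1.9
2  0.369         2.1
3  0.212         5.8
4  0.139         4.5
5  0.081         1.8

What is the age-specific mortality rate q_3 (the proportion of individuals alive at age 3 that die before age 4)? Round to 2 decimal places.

q_3 = (l_3 − l_4) / l_3 = (0.212 − 0.139) / 0.212
     = 0.073 / 0.212 = 0.34434… → 0.34

0.34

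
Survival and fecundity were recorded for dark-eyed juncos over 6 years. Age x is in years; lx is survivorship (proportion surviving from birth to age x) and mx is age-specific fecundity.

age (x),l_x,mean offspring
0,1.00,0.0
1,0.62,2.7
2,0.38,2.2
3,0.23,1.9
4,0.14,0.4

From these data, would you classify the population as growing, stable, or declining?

R0 = Σ lx·mx = 0 + 1.674 + 0.836 + 0.437 + 0.056 = 3.003
R0 > 1, so the population is growing.

growing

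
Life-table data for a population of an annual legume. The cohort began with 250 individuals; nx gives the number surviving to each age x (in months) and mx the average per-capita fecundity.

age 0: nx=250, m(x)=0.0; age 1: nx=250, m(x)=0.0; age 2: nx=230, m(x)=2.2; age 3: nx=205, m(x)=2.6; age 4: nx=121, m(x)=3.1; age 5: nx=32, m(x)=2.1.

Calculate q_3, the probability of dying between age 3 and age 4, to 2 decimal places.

0.41

lx = nx/n0 = nx/250: 1, 1, 0.92, 0.82, 0.484, 0.128
q_3 = (l_3 − l_4) / l_3 = (0.82 − 0.484) / 0.82
     = 0.336 / 0.82 = 0.409756… → 0.41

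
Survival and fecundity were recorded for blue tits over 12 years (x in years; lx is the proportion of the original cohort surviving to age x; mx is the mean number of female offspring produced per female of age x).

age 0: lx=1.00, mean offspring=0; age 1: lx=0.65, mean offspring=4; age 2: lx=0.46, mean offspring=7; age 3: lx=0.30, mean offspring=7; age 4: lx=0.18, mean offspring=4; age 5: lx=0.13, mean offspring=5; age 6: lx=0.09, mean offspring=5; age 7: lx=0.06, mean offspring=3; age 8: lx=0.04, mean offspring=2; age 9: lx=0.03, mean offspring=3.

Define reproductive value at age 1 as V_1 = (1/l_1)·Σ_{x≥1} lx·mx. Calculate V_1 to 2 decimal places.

lx·mx for x ≥ 1: 2.6, 3.22, 2.1, 0.72, 0.65, 0.45, 0.18, 0.08, 0.09 → sum = 10.09
V_1 = 10.09 / l_1 = 10.09 / 0.65 = 15.523077… → 15.52

15.52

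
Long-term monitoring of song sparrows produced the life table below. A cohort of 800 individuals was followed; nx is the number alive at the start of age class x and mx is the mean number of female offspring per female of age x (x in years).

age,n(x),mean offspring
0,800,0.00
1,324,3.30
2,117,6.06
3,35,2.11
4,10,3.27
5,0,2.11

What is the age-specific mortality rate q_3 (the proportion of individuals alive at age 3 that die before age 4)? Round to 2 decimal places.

lx = nx/n0 = nx/800: 1, 0.405, 0.14625, 0.04375, 0.0125, 0
q_3 = (l_3 − l_4) / l_3 = (0.04375 − 0.0125) / 0.04375
     = 0.03125 / 0.04375 = 0.714286… → 0.71

0.71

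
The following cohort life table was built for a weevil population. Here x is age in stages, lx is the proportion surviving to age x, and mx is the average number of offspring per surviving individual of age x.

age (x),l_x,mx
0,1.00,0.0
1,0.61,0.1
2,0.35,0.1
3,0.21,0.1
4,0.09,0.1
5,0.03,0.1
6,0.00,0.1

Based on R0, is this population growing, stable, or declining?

declining

R0 = Σ lx·mx = 0 + 0.061 + 0.035 + 0.021 + 0.009 + 0.003 + 0 = 0.129
R0 < 1, so the population is declining.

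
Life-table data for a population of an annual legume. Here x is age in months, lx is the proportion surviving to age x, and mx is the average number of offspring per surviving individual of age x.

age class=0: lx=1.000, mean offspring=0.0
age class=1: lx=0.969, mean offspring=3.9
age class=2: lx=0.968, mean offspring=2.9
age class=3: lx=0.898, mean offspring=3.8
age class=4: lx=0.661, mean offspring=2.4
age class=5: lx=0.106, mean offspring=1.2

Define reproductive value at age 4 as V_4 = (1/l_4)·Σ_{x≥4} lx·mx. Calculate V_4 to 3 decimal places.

2.592

lx·mx for x ≥ 4: 1.5864, 0.1272 → sum = 1.7136
V_4 = 1.7136 / l_4 = 1.7136 / 0.661 = 2.592436… → 2.592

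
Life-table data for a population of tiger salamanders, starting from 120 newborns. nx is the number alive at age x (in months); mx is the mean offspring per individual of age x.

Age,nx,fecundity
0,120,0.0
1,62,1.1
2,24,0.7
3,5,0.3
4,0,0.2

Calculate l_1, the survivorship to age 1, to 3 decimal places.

0.517

l_1 = n_1/n_0 = 62/120 = 0.516667… → 0.517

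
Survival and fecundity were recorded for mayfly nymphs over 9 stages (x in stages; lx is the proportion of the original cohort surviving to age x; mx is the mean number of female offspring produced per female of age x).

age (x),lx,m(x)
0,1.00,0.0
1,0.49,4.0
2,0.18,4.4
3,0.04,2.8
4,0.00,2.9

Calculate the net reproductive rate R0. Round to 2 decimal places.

2.86

lx·mx by age: 0, 1.96, 0.792, 0.112, 0
R0 = Σ lx·mx = 2.864 → 2.86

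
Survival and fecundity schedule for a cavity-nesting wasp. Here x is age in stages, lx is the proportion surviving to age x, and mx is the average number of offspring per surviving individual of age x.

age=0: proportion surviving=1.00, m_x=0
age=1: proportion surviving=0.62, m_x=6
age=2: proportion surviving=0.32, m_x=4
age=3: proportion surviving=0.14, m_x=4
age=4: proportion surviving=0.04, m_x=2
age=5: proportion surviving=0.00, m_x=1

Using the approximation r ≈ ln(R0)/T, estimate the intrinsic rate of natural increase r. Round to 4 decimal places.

R0 = Σ lx·mx = 0 + 3.72 + 1.28 + 0.56 + 0.08 + 0 = 5.64
Σ x·lx·mx = 8.28; T = 8.28/5.64 = 1.46809…
r ≈ ln(R0)/T = ln(5.64)/1.46809… = 1.178327… → 1.1783

1.1783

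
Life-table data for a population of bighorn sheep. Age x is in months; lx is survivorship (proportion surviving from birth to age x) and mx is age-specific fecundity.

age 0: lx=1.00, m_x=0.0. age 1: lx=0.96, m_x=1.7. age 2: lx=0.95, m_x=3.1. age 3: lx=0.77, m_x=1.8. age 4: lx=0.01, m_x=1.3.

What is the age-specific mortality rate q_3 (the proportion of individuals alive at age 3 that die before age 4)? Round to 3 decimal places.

q_3 = (l_3 − l_4) / l_3 = (0.77 − 0.01) / 0.77
     = 0.76 / 0.77 = 0.987013… → 0.987

0.987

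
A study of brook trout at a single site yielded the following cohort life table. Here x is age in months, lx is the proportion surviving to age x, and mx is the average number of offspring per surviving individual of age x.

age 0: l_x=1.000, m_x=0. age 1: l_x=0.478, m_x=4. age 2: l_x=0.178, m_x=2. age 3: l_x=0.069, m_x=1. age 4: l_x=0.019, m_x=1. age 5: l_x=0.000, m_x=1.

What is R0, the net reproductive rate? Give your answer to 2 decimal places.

lx·mx by age: 0, 1.912, 0.356, 0.069, 0.019, 0
R0 = Σ lx·mx = 2.356 → 2.36

2.36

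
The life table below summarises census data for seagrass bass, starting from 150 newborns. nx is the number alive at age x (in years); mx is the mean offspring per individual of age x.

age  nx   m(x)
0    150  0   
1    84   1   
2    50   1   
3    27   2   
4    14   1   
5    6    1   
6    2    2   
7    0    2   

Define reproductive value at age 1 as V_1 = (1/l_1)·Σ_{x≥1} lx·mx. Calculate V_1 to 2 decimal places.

lx = nx/n0 = nx/150: 1, 0.56, 0.33333…, 0.18, 0.09333…, 0.04, 0.01333…, 0
lx·mx for x ≥ 1: 0.56, 0.333333…, 0.36, 0.093333…, 0.04, 0.026667…, 0 → sum = 1.413333…
V_1 = 1.413333… / l_1 = 1.413333… / 0.56 = 2.52381… → 2.52

2.52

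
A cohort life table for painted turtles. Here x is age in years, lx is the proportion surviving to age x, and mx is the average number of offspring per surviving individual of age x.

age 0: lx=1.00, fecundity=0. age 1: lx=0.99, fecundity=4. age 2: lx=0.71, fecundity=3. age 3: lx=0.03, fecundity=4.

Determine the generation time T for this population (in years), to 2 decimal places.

lx·mx: 0, 3.96, 2.13, 0.12 → R0 = 6.21
x·lx·mx: 0, 3.96, 4.26, 0.36 → Σ = 8.58
T = 8.58 / 6.21 = 1.381643… → 1.38

1.38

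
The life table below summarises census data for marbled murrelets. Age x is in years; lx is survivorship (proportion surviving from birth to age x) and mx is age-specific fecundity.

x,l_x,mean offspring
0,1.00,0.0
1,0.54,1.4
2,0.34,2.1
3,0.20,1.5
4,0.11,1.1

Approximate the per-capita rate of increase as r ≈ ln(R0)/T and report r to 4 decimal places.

R0 = Σ lx·mx = 0 + 0.756 + 0.714 + 0.3 + 0.121 = 1.891
Σ x·lx·mx = 3.568; T = 3.568/1.891 = 1.88683…
r ≈ ln(R0)/T = ln(1.891)/1.88683… = 0.337659… → 0.3377

0.3377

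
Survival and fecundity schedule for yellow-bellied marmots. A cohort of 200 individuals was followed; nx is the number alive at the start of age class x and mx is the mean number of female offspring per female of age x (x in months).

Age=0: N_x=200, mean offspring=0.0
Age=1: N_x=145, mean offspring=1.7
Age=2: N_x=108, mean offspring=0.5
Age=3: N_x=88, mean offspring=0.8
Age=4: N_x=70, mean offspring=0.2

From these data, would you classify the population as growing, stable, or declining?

growing

lx = nx/n0 = nx/200: 1, 0.725, 0.54, 0.44, 0.35
R0 = Σ lx·mx = 0 + 1.2325 + 0.27 + 0.352 + 0.07 = 1.9245
R0 > 1, so the population is growing.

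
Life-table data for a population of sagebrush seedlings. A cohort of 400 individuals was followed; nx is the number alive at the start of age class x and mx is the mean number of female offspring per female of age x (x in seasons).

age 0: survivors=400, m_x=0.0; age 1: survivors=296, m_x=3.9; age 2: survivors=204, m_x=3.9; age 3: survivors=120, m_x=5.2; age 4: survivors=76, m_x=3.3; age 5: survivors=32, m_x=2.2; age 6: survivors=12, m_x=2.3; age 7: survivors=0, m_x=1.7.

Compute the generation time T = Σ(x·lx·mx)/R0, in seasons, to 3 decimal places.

2.100

lx = nx/n0 = nx/400: 1, 0.74, 0.51, 0.3, 0.19, 0.08, 0.03, 0
lx·mx: 0, 2.886, 1.989, 1.56, 0.627, 0.176, 0.069, 0 → R0 = 7.307
x·lx·mx: 0, 2.886, 3.978, 4.68, 2.508, 0.88, 0.414, 0 → Σ = 15.346
T = 15.346 / 7.307 = 2.100178… → 2.100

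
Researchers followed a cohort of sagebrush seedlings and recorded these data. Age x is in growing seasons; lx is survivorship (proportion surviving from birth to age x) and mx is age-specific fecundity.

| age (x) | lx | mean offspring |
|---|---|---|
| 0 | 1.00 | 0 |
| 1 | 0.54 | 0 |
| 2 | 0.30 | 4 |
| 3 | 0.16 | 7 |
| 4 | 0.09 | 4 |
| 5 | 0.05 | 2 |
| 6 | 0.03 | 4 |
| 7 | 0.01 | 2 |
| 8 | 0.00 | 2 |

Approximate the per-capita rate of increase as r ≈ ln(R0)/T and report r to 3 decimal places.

0.366

R0 = Σ lx·mx = 0 + 0 + 1.2 + 1.12 + 0.36 + 0.1 + 0.12 + 0.02 + 0 = 2.92
Σ x·lx·mx = 8.56; T = 8.56/2.92 = 2.93151…
r ≈ ln(R0)/T = ln(2.92)/2.93151… = 0.36554… → 0.366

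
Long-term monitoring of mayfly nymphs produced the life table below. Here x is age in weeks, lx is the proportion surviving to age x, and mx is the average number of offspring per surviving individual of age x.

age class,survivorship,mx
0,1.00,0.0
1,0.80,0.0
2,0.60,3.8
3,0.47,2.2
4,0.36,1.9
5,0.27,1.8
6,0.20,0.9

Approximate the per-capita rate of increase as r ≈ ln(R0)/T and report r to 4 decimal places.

R0 = Σ lx·mx = 0 + 0 + 2.28 + 1.034 + 0.684 + 0.486 + 0.18 = 4.664
Σ x·lx·mx = 13.908; T = 13.908/4.664 = 2.98199…
r ≈ ln(R0)/T = ln(4.664)/2.98199… = 0.516391… → 0.5164

0.5164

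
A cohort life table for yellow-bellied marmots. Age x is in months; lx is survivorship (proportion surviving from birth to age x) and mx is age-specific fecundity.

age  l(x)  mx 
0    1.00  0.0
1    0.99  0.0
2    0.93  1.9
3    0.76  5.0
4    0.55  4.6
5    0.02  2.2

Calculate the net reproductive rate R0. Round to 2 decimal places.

lx·mx by age: 0, 0, 1.767, 3.8, 2.53, 0.044
R0 = Σ lx·mx = 8.141 → 8.14

8.14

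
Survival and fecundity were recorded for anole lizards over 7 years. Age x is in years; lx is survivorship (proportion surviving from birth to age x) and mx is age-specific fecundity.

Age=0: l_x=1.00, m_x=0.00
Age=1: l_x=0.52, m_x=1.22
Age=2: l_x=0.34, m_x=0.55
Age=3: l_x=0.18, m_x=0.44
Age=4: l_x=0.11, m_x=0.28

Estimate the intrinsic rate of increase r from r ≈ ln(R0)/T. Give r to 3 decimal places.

-0.048

R0 = Σ lx·mx = 0 + 0.6344 + 0.187 + 0.0792 + 0.0308 = 0.9314
Σ x·lx·mx = 1.3692; T = 1.3692/0.9314 = 1.47005…
r ≈ ln(R0)/T = ln(0.9314)/1.47005… = -0.04834… → -0.048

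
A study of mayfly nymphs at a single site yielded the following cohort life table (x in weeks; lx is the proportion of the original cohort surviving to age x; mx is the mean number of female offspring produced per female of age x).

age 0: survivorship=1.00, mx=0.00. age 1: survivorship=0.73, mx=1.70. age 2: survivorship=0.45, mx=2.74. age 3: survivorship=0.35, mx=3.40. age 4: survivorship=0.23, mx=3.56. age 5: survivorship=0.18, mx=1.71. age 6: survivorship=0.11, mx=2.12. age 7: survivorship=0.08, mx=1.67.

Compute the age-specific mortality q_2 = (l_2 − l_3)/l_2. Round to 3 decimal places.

q_2 = (l_2 − l_3) / l_2 = (0.45 − 0.35) / 0.45
     = 0.1 / 0.45 = 0.222222… → 0.222

0.222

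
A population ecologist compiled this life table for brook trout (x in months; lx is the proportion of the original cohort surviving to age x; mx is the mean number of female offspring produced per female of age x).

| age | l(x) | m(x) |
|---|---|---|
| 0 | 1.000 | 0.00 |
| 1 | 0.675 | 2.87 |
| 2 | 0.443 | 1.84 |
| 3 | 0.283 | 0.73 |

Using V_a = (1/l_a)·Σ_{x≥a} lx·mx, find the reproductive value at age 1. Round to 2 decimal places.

4.38

lx·mx for x ≥ 1: 1.93725, 0.81512, 0.20659 → sum = 2.95896
V_1 = 2.95896 / l_1 = 2.95896 / 0.675 = 4.383644… → 4.38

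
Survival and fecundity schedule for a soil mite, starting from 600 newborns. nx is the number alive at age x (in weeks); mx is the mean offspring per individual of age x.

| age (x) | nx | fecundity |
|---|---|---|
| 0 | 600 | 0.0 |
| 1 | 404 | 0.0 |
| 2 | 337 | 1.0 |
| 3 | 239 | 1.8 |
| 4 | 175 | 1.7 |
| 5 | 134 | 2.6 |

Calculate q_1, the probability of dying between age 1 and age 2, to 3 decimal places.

lx = nx/n0 = nx/600: 1, 0.67333…, 0.56167…, 0.39833…, 0.29167…, 0.22333…
q_1 = (l_1 − l_2) / l_1 = (0.673333… − 0.561667…) / 0.673333…
     = 0.111667… / 0.673333… = 0.165842… → 0.166

0.166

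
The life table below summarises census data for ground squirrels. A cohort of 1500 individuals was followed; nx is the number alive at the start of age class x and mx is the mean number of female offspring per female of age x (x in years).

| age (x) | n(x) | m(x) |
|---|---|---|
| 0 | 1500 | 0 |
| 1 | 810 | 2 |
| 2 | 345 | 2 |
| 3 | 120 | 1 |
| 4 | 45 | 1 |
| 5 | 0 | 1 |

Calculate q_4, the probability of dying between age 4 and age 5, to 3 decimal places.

1.000

lx = nx/n0 = nx/1500: 1, 0.54, 0.23, 0.08, 0.03, 0
q_4 = (l_4 − l_5) / l_4 = (0.03 − 0) / 0.03
     = 0.03 / 0.03 = 1 → 1.000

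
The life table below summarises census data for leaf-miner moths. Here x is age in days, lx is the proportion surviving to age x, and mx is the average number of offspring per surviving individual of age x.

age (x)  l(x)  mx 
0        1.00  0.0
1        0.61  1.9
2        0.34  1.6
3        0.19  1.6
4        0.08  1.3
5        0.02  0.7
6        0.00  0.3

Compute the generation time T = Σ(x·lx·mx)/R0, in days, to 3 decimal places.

1.715

lx·mx: 0, 1.159, 0.544, 0.304, 0.104, 0.014, 0 → R0 = 2.125
x·lx·mx: 0, 1.159, 1.088, 0.912, 0.416, 0.07, 0 → Σ = 3.645
T = 3.645 / 2.125 = 1.715294… → 1.715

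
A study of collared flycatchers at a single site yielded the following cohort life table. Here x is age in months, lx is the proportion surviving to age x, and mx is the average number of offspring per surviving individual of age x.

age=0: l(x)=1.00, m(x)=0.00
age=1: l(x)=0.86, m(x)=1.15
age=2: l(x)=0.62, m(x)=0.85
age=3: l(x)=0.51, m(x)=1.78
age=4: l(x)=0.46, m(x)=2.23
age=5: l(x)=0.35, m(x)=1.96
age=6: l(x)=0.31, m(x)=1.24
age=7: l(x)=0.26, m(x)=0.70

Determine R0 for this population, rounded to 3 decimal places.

lx·mx by age: 0, 0.989, 0.527, 0.9078, 1.0258, 0.686, 0.3844, 0.182
R0 = Σ lx·mx = 4.702 → 4.702

4.702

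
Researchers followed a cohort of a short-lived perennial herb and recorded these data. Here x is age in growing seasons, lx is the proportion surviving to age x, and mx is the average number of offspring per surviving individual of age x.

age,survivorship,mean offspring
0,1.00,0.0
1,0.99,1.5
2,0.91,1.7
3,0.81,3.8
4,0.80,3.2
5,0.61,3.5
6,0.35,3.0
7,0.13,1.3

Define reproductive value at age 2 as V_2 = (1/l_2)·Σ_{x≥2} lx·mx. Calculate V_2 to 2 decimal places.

11.58

lx·mx for x ≥ 2: 1.547, 3.078, 2.56, 2.135, 1.05, 0.169 → sum = 10.539
V_2 = 10.539 / l_2 = 10.539 / 0.91 = 11.581319… → 11.58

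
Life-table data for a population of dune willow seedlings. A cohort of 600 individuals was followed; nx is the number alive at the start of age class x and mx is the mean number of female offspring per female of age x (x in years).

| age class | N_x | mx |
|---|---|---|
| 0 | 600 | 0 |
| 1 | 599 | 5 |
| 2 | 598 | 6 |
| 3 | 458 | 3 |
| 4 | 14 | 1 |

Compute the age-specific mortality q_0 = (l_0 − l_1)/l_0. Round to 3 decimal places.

lx = nx/n0 = nx/600: 1, 0.99833…, 0.99667…, 0.76333…, 0.02333…
q_0 = (l_0 − l_1) / l_0 = (1 − 0.998333…) / 1
     = 0.001667… / 1 = 0.001667… → 0.002

0.002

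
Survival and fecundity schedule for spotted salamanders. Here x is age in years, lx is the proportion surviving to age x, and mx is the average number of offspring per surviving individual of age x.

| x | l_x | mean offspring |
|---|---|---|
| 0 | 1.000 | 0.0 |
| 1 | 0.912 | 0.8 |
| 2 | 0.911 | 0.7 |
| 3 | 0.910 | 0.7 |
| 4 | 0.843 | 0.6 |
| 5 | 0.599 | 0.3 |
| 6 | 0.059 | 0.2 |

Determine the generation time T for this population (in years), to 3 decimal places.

2.557

lx·mx: 0, 0.7296, 0.6377, 0.637, 0.5058, 0.1797, 0.0118 → R0 = 2.7016
x·lx·mx: 0, 0.7296, 1.2754, 1.911, 2.0232, 0.8985, 0.0708 → Σ = 6.9085
T = 6.9085 / 2.7016 = 2.557188… → 2.557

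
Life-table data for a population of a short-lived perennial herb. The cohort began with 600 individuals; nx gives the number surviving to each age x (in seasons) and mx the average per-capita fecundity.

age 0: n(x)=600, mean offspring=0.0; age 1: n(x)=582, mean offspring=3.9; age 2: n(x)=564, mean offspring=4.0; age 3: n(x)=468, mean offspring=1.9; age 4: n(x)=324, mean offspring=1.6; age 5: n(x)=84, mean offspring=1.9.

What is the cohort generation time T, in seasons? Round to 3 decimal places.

lx = nx/n0 = nx/600: 1, 0.97, 0.94, 0.78, 0.54, 0.14
lx·mx: 0, 3.783, 3.76, 1.482, 0.864, 0.266 → R0 = 10.155
x·lx·mx: 0, 3.783, 7.52, 4.446, 3.456, 1.33 → Σ = 20.535
T = 20.535 / 10.155 = 2.022157… → 2.022

2.022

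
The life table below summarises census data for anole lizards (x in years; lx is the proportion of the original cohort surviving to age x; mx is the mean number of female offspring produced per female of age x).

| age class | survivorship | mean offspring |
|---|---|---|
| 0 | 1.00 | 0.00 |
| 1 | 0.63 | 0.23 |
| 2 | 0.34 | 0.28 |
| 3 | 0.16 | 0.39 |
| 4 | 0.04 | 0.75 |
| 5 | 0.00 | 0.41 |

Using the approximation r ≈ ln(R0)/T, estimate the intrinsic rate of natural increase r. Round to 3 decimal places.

R0 = Σ lx·mx = 0 + 0.1449 + 0.0952 + 0.0624 + 0.03 + 0 = 0.3325
Σ x·lx·mx = 0.6425; T = 0.6425/0.3325 = 1.93233…
r ≈ ln(R0)/T = ln(0.3325)/1.93233… = -0.56984… → -0.570

-0.570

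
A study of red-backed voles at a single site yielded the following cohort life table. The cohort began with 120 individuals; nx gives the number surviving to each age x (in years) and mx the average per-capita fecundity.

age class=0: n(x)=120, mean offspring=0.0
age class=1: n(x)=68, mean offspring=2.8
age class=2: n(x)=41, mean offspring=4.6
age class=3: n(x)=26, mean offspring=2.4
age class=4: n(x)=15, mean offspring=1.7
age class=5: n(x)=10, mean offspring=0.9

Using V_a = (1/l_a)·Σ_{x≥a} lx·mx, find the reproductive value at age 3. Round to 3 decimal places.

3.727

lx = nx/n0 = nx/120: 1, 0.56667…, 0.34167…, 0.21667…, 0.125, 0.08333…
lx·mx for x ≥ 3: 0.52…, 0.2125, 0.075… → sum = 0.8075…
V_3 = 0.8075… / l_3 = 0.8075… / 0.216667… = 3.726923… → 3.727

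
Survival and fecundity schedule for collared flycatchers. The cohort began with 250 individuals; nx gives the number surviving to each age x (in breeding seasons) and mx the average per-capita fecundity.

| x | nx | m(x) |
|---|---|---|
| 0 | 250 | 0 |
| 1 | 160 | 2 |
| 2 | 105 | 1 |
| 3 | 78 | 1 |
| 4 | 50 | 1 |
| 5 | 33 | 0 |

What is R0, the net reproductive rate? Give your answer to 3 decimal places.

2.212

lx = nx/n0 = nx/250: 1, 0.64, 0.42, 0.312, 0.2, 0.132
lx·mx by age: 0, 1.28, 0.42, 0.312, 0.2, 0
R0 = Σ lx·mx = 2.212 → 2.212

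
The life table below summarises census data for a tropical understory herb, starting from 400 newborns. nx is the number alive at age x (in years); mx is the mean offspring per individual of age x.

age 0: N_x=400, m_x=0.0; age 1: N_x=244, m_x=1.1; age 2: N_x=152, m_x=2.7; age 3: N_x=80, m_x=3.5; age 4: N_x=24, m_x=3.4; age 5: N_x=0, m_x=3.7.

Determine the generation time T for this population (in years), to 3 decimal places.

2.168

lx = nx/n0 = nx/400: 1, 0.61, 0.38, 0.2, 0.06, 0
lx·mx: 0, 0.671, 1.026, 0.7, 0.204, 0 → R0 = 2.601
x·lx·mx: 0, 0.671, 2.052, 2.1, 0.816, 0 → Σ = 5.639
T = 5.639 / 2.601 = 2.168012… → 2.168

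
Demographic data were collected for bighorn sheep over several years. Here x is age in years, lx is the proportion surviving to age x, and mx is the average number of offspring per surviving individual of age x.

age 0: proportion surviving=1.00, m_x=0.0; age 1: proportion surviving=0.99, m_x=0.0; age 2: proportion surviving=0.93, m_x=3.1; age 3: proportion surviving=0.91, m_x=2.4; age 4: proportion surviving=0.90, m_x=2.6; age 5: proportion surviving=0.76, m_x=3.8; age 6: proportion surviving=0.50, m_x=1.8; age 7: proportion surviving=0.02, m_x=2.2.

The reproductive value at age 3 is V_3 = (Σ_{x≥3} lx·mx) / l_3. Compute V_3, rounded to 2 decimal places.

lx·mx for x ≥ 3: 2.184, 2.34, 2.888, 0.9, 0.044 → sum = 8.356
V_3 = 8.356 / l_3 = 8.356 / 0.91 = 9.182418… → 9.18

9.18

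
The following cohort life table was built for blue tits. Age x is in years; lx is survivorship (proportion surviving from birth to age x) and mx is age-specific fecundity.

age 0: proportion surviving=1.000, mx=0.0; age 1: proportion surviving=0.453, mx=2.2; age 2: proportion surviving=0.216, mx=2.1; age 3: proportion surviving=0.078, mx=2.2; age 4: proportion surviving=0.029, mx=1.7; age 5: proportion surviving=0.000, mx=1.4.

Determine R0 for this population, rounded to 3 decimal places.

1.671

lx·mx by age: 0, 0.9966, 0.4536, 0.1716, 0.0493, 0
R0 = Σ lx·mx = 1.6711 → 1.671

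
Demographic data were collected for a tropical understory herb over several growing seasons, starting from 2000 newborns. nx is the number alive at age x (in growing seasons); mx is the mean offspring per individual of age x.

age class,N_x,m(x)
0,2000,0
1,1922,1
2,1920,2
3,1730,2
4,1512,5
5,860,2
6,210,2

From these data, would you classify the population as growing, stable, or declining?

growing

lx = nx/n0 = nx/2000: 1, 0.961, 0.96, 0.865, 0.756, 0.43, 0.105
R0 = Σ lx·mx = 0 + 0.961 + 1.92 + 1.73 + 3.78 + 0.86 + 0.21 = 9.461
R0 > 1, so the population is growing.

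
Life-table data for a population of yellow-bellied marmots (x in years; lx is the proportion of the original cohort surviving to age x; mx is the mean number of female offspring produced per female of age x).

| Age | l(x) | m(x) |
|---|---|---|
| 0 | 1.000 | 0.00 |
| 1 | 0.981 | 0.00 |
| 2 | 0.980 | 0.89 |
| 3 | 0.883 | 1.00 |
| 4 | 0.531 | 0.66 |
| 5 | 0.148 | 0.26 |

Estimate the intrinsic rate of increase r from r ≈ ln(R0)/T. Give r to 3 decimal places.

0.273

R0 = Σ lx·mx = 0 + 0 + 0.8722 + 0.883 + 0.35046 + 0.03848 = 2.14414
Σ x·lx·mx = 5.98764; T = 5.98764/2.14414 = 2.79256…
r ≈ ln(R0)/T = ln(2.14414)/2.79256… = 0.27313… → 0.273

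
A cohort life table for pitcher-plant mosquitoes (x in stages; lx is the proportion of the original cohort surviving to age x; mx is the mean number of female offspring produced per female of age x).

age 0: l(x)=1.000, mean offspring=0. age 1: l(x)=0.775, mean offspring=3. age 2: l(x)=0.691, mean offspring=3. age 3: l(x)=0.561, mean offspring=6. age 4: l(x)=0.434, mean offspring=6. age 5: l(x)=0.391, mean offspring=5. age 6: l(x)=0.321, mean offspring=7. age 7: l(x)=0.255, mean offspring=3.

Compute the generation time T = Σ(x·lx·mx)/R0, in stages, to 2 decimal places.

lx·mx: 0, 2.325, 2.073, 3.366, 2.604, 1.955, 2.247, 0.765 → R0 = 15.335
x·lx·mx: 0, 2.325, 4.146, 10.098, 10.416, 9.775, 13.482, 5.355 → Σ = 55.597
T = 55.597 / 15.335 = 3.625497… → 3.63

3.63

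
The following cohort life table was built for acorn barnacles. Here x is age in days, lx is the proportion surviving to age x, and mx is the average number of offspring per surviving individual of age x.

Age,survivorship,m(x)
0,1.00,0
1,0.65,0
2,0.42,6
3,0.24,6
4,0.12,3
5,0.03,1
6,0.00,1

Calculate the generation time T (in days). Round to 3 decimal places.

2.517

lx·mx: 0, 0, 2.52, 1.44, 0.36, 0.03, 0 → R0 = 4.35
x·lx·mx: 0, 0, 5.04, 4.32, 1.44, 0.15, 0 → Σ = 10.95
T = 10.95 / 4.35 = 2.517241… → 2.517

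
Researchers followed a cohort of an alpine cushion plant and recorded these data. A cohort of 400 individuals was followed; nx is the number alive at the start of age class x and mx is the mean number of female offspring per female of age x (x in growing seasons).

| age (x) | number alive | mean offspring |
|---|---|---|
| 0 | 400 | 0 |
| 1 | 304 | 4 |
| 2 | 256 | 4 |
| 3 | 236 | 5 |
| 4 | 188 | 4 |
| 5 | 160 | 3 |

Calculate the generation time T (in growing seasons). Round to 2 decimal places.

2.63

lx = nx/n0 = nx/400: 1, 0.76, 0.64, 0.59, 0.47, 0.4
lx·mx: 0, 3.04, 2.56, 2.95, 1.88, 1.2 → R0 = 11.63
x·lx·mx: 0, 3.04, 5.12, 8.85, 7.52, 6 → Σ = 30.53
T = 30.53 / 11.63 = 2.625107… → 2.63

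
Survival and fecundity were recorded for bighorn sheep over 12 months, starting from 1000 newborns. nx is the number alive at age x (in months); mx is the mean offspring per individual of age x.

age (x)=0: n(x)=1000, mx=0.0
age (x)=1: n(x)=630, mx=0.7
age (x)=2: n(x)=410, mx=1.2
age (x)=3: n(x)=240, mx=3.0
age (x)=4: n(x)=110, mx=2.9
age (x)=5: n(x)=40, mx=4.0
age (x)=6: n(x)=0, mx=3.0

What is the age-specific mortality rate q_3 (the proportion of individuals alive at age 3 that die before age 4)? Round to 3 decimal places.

lx = nx/n0 = nx/1000: 1, 0.63, 0.41, 0.24, 0.11, 0.04, 0
q_3 = (l_3 − l_4) / l_3 = (0.24 − 0.11) / 0.24
     = 0.13 / 0.24 = 0.541667… → 0.542

0.542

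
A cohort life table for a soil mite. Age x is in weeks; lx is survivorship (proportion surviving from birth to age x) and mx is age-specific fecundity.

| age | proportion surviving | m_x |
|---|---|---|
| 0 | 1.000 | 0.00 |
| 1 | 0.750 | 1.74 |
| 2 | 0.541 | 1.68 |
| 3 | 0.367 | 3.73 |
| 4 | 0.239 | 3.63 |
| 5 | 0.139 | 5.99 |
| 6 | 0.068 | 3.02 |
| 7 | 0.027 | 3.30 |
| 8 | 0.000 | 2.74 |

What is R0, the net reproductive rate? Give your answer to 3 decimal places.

lx·mx by age: 0, 1.305, 0.90888, 1.36891, 0.86757, 0.83261, 0.20536, 0.0891, 0
R0 = Σ lx·mx = 5.57743 → 5.577

5.577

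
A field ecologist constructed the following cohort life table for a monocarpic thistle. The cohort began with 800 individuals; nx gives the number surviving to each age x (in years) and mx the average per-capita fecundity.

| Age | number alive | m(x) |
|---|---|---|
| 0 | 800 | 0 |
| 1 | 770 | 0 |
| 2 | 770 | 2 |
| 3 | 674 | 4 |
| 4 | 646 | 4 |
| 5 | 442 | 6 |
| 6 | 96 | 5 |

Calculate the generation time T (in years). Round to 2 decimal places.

3.78

lx = nx/n0 = nx/800: 1, 0.9625, 0.9625, 0.8425, 0.8075, 0.5525, 0.12
lx·mx: 0, 0, 1.925, 3.37, 3.23, 3.315, 0.6 → R0 = 12.44
x·lx·mx: 0, 0, 3.85, 10.11, 12.92, 16.575, 3.6 → Σ = 47.055
T = 47.055 / 12.44 = 3.782556… → 3.78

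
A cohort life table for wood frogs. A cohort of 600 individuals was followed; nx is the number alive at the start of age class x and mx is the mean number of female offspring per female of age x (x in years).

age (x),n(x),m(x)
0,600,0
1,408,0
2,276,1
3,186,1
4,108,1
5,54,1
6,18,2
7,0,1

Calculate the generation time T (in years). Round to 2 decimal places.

lx = nx/n0 = nx/600: 1, 0.68, 0.46, 0.31, 0.18, 0.09, 0.03, 0
lx·mx: 0, 0, 0.46, 0.31, 0.18, 0.09, 0.06, 0 → R0 = 1.1
x·lx·mx: 0, 0, 0.92, 0.93, 0.72, 0.45, 0.36, 0 → Σ = 3.38
T = 3.38 / 1.1 = 3.072727… → 3.07

3.07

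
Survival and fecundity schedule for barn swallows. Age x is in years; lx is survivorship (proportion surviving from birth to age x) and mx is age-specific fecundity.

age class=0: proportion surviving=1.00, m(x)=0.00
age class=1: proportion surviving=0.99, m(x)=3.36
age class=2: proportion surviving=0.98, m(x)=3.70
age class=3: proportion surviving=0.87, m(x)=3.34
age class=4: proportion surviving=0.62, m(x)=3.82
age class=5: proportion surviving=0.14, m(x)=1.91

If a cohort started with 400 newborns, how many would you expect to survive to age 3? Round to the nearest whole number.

Expected survivors = N0 · l_3 = 400 × 0.87 = 348 → 348

348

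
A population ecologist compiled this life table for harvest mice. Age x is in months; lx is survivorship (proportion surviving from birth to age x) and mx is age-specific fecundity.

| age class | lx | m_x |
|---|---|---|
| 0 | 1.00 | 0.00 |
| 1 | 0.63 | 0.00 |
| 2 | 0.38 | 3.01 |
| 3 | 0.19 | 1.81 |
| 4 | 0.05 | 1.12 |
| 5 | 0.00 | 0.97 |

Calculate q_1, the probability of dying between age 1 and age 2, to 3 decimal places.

q_1 = (l_1 − l_2) / l_1 = (0.63 − 0.38) / 0.63
     = 0.25 / 0.63 = 0.396825… → 0.397

0.397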